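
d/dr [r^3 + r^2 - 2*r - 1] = 3*r^2 + 2*r - 2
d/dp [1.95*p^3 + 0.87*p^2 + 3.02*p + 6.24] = 5.85*p^2 + 1.74*p + 3.02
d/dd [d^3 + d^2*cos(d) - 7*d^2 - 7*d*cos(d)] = -d^2*sin(d) + 3*d^2 + 7*d*sin(d) + 2*d*cos(d) - 14*d - 7*cos(d)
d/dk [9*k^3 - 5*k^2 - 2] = k*(27*k - 10)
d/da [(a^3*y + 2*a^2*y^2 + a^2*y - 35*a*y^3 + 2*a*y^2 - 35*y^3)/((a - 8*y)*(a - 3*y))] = y*(a^4 - 22*a^3*y + 85*a^2*y^2 - 13*a^2*y + 96*a*y^3 + 118*a*y^2 - 840*y^4 - 337*y^3)/(a^4 - 22*a^3*y + 169*a^2*y^2 - 528*a*y^3 + 576*y^4)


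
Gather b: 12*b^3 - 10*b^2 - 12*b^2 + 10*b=12*b^3 - 22*b^2 + 10*b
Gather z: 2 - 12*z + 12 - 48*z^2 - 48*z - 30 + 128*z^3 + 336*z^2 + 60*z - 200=128*z^3 + 288*z^2 - 216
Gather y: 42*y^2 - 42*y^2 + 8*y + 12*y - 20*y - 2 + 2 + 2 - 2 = 0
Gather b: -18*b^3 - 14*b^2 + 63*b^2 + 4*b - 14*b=-18*b^3 + 49*b^2 - 10*b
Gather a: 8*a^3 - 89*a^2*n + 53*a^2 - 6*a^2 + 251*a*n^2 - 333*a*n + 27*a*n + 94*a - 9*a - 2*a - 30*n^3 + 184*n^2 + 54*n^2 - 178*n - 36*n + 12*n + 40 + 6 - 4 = 8*a^3 + a^2*(47 - 89*n) + a*(251*n^2 - 306*n + 83) - 30*n^3 + 238*n^2 - 202*n + 42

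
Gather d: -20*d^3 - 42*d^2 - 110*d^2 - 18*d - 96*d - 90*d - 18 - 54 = -20*d^3 - 152*d^2 - 204*d - 72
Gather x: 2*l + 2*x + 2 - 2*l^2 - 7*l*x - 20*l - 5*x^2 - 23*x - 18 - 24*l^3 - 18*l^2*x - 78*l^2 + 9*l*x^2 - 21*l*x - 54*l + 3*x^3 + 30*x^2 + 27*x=-24*l^3 - 80*l^2 - 72*l + 3*x^3 + x^2*(9*l + 25) + x*(-18*l^2 - 28*l + 6) - 16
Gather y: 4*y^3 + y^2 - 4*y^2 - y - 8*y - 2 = 4*y^3 - 3*y^2 - 9*y - 2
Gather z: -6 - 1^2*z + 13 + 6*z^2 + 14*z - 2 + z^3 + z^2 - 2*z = z^3 + 7*z^2 + 11*z + 5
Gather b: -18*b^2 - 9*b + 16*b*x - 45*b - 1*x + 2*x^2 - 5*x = -18*b^2 + b*(16*x - 54) + 2*x^2 - 6*x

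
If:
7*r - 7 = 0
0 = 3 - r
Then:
No Solution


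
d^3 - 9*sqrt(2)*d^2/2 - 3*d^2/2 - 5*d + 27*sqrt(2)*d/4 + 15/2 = (d - 3/2)*(d - 5*sqrt(2))*(d + sqrt(2)/2)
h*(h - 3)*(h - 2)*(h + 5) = h^4 - 19*h^2 + 30*h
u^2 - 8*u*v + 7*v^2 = (u - 7*v)*(u - v)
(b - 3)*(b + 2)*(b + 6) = b^3 + 5*b^2 - 12*b - 36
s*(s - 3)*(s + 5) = s^3 + 2*s^2 - 15*s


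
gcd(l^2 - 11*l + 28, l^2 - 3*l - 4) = l - 4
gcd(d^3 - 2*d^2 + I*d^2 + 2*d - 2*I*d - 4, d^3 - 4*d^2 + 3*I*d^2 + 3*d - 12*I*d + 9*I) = 1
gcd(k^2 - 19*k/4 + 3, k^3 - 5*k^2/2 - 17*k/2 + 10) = k - 4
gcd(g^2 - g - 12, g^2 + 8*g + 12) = 1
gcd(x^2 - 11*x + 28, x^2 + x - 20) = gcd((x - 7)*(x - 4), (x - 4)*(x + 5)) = x - 4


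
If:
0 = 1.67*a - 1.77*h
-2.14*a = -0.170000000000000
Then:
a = 0.08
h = 0.07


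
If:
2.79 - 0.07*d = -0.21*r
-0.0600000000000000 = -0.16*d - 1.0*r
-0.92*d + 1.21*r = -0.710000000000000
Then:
No Solution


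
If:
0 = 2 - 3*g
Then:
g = 2/3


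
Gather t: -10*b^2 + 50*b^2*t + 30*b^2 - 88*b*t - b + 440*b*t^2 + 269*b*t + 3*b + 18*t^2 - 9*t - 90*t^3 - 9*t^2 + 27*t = 20*b^2 + 2*b - 90*t^3 + t^2*(440*b + 9) + t*(50*b^2 + 181*b + 18)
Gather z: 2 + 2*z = 2*z + 2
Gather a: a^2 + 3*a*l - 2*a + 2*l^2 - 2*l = a^2 + a*(3*l - 2) + 2*l^2 - 2*l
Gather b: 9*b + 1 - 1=9*b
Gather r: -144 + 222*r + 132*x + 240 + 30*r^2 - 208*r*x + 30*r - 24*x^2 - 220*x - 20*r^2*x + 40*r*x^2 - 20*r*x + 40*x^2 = r^2*(30 - 20*x) + r*(40*x^2 - 228*x + 252) + 16*x^2 - 88*x + 96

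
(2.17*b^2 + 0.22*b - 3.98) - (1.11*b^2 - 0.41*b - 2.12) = 1.06*b^2 + 0.63*b - 1.86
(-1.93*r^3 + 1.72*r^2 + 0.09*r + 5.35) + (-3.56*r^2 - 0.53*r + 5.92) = -1.93*r^3 - 1.84*r^2 - 0.44*r + 11.27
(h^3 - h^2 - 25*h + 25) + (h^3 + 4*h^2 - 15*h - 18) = 2*h^3 + 3*h^2 - 40*h + 7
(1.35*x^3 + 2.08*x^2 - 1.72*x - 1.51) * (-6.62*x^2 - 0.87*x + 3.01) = -8.937*x^5 - 14.9441*x^4 + 13.6403*x^3 + 17.7534*x^2 - 3.8635*x - 4.5451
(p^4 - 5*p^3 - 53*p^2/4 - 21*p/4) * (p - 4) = p^5 - 9*p^4 + 27*p^3/4 + 191*p^2/4 + 21*p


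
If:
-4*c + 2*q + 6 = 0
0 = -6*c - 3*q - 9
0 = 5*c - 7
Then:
No Solution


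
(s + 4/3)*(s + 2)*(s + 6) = s^3 + 28*s^2/3 + 68*s/3 + 16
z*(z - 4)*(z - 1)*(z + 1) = z^4 - 4*z^3 - z^2 + 4*z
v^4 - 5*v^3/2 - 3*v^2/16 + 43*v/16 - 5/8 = (v - 2)*(v - 5/4)*(v - 1/4)*(v + 1)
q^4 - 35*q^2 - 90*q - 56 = (q - 7)*(q + 1)*(q + 2)*(q + 4)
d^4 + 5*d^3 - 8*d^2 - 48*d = d*(d - 3)*(d + 4)^2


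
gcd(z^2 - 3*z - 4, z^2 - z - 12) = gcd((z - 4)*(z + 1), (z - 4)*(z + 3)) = z - 4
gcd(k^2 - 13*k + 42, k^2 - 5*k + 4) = 1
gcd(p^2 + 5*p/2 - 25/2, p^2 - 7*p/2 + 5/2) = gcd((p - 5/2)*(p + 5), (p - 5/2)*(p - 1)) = p - 5/2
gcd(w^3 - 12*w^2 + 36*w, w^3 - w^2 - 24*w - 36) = w - 6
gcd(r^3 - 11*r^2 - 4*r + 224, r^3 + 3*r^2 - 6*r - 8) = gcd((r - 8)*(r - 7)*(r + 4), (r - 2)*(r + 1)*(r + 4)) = r + 4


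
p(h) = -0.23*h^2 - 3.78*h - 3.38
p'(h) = -0.46*h - 3.78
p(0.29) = -4.50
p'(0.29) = -3.91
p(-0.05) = -3.19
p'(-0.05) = -3.76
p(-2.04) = 3.37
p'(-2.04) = -2.84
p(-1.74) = 2.50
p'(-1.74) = -2.98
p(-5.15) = 9.99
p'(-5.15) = -1.41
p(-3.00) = 5.89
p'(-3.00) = -2.40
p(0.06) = -3.61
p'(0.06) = -3.81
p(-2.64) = 5.00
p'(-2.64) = -2.57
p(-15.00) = 1.57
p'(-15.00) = 3.12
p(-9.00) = 12.01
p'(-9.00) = 0.36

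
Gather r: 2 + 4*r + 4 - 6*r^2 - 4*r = 6 - 6*r^2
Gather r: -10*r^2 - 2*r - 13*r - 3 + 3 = -10*r^2 - 15*r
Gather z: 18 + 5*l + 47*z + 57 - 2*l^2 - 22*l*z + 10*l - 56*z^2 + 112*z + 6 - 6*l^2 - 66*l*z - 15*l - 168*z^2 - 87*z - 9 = -8*l^2 - 224*z^2 + z*(72 - 88*l) + 72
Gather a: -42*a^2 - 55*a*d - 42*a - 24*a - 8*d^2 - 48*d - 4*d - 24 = -42*a^2 + a*(-55*d - 66) - 8*d^2 - 52*d - 24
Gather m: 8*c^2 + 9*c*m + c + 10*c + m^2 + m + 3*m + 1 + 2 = 8*c^2 + 11*c + m^2 + m*(9*c + 4) + 3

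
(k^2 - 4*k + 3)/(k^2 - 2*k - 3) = (k - 1)/(k + 1)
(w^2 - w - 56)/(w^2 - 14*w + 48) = (w + 7)/(w - 6)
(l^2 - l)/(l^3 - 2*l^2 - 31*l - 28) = l*(1 - l)/(-l^3 + 2*l^2 + 31*l + 28)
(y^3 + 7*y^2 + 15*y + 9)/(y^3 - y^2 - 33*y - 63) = (y + 1)/(y - 7)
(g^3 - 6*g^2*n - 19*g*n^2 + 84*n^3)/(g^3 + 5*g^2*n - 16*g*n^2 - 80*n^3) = (g^2 - 10*g*n + 21*n^2)/(g^2 + g*n - 20*n^2)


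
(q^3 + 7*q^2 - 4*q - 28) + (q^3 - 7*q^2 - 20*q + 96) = 2*q^3 - 24*q + 68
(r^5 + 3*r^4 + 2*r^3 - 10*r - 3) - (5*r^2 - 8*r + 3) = r^5 + 3*r^4 + 2*r^3 - 5*r^2 - 2*r - 6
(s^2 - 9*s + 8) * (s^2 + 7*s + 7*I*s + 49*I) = s^4 - 2*s^3 + 7*I*s^3 - 55*s^2 - 14*I*s^2 + 56*s - 385*I*s + 392*I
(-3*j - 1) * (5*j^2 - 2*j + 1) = -15*j^3 + j^2 - j - 1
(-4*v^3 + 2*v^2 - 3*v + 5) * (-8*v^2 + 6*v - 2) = 32*v^5 - 40*v^4 + 44*v^3 - 62*v^2 + 36*v - 10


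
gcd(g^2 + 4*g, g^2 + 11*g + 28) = g + 4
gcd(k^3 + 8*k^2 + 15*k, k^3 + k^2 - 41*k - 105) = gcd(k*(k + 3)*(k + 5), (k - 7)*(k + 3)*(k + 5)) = k^2 + 8*k + 15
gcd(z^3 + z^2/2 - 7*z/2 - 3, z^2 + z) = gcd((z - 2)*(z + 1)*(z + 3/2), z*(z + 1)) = z + 1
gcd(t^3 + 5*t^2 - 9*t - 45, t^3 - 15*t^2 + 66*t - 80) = 1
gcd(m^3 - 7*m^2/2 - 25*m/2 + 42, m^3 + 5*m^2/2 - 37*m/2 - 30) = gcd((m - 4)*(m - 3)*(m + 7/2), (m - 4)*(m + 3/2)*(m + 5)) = m - 4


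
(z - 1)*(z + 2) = z^2 + z - 2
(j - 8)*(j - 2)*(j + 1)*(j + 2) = j^4 - 7*j^3 - 12*j^2 + 28*j + 32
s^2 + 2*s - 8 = (s - 2)*(s + 4)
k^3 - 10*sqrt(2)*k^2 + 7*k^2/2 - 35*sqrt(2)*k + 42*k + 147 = (k + 7/2)*(k - 7*sqrt(2))*(k - 3*sqrt(2))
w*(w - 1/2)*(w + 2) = w^3 + 3*w^2/2 - w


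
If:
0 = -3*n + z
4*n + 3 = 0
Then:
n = -3/4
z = -9/4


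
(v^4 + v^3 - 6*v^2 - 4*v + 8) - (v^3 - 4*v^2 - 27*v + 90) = v^4 - 2*v^2 + 23*v - 82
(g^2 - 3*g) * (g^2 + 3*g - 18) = g^4 - 27*g^2 + 54*g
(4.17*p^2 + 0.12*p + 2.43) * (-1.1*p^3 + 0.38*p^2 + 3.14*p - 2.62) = -4.587*p^5 + 1.4526*p^4 + 10.4664*p^3 - 9.6252*p^2 + 7.3158*p - 6.3666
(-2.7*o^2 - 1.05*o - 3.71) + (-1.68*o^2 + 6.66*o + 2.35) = -4.38*o^2 + 5.61*o - 1.36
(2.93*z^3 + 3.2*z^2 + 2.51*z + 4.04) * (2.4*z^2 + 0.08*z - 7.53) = 7.032*z^5 + 7.9144*z^4 - 15.7829*z^3 - 14.1992*z^2 - 18.5771*z - 30.4212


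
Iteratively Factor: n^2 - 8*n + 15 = (n - 3)*(n - 5)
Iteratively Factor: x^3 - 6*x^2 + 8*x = (x)*(x^2 - 6*x + 8) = x*(x - 4)*(x - 2)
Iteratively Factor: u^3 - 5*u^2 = (u)*(u^2 - 5*u) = u*(u - 5)*(u)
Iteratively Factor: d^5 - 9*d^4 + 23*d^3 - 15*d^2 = (d)*(d^4 - 9*d^3 + 23*d^2 - 15*d) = d*(d - 5)*(d^3 - 4*d^2 + 3*d) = d*(d - 5)*(d - 1)*(d^2 - 3*d) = d^2*(d - 5)*(d - 1)*(d - 3)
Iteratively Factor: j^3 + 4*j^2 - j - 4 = (j + 1)*(j^2 + 3*j - 4) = (j - 1)*(j + 1)*(j + 4)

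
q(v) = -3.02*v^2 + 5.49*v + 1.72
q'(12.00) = -66.99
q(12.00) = -367.28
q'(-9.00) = 59.85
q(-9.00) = -292.31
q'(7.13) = -37.58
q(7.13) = -112.66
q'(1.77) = -5.20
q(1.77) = 1.98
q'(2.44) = -9.25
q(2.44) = -2.86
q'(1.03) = -0.73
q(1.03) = 4.17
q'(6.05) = -31.05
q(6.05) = -75.61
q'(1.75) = -5.08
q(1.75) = 2.08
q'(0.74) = 1.02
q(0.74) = 4.13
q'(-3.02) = 23.73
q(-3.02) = -42.40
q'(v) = 5.49 - 6.04*v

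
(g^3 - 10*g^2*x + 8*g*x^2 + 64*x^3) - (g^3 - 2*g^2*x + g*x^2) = -8*g^2*x + 7*g*x^2 + 64*x^3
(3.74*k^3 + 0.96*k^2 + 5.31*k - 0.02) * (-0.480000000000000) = -1.7952*k^3 - 0.4608*k^2 - 2.5488*k + 0.0096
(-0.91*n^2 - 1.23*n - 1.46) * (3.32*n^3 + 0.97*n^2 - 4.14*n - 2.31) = -3.0212*n^5 - 4.9663*n^4 - 2.2729*n^3 + 5.7781*n^2 + 8.8857*n + 3.3726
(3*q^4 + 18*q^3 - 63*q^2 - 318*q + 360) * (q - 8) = 3*q^5 - 6*q^4 - 207*q^3 + 186*q^2 + 2904*q - 2880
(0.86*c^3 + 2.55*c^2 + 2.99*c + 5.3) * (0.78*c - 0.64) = 0.6708*c^4 + 1.4386*c^3 + 0.7002*c^2 + 2.2204*c - 3.392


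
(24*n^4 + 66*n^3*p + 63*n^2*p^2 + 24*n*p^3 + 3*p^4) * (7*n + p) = 168*n^5 + 486*n^4*p + 507*n^3*p^2 + 231*n^2*p^3 + 45*n*p^4 + 3*p^5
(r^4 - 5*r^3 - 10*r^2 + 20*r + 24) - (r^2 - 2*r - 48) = r^4 - 5*r^3 - 11*r^2 + 22*r + 72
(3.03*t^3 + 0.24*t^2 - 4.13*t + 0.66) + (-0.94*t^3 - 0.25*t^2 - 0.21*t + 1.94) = 2.09*t^3 - 0.01*t^2 - 4.34*t + 2.6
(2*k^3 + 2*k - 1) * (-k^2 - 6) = -2*k^5 - 14*k^3 + k^2 - 12*k + 6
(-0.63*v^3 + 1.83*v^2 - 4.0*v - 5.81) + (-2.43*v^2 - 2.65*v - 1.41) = -0.63*v^3 - 0.6*v^2 - 6.65*v - 7.22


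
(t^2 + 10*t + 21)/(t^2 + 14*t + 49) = (t + 3)/(t + 7)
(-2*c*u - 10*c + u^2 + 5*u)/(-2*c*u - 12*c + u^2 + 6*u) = (u + 5)/(u + 6)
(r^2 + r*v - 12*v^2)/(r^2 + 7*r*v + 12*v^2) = (r - 3*v)/(r + 3*v)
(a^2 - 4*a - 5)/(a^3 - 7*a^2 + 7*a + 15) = 1/(a - 3)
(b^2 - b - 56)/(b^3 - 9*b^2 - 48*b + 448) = 1/(b - 8)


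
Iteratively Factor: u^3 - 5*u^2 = (u)*(u^2 - 5*u) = u^2*(u - 5)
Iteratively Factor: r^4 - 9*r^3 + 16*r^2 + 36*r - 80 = (r - 2)*(r^3 - 7*r^2 + 2*r + 40) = (r - 2)*(r + 2)*(r^2 - 9*r + 20) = (r - 4)*(r - 2)*(r + 2)*(r - 5)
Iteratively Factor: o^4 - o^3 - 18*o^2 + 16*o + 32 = (o + 1)*(o^3 - 2*o^2 - 16*o + 32) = (o - 4)*(o + 1)*(o^2 + 2*o - 8) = (o - 4)*(o - 2)*(o + 1)*(o + 4)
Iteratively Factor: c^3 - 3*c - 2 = (c - 2)*(c^2 + 2*c + 1) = (c - 2)*(c + 1)*(c + 1)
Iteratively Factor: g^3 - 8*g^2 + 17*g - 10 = (g - 2)*(g^2 - 6*g + 5) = (g - 2)*(g - 1)*(g - 5)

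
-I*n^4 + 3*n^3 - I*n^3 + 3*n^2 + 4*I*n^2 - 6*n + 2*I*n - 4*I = (n + 2)*(n + I)*(n + 2*I)*(-I*n + I)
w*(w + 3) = w^2 + 3*w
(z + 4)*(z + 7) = z^2 + 11*z + 28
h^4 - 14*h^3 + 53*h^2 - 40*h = h*(h - 8)*(h - 5)*(h - 1)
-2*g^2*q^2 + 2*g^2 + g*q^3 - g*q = (-2*g + q)*(q - 1)*(g*q + g)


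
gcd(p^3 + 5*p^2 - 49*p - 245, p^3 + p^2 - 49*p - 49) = p^2 - 49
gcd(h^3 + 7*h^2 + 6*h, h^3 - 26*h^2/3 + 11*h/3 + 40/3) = h + 1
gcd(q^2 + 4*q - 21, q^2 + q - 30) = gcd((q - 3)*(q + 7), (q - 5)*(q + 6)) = 1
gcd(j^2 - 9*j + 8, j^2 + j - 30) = 1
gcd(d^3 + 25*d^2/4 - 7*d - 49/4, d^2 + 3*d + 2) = d + 1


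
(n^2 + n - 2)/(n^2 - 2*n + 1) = (n + 2)/(n - 1)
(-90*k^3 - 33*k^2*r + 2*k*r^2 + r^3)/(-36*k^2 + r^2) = (15*k^2 + 8*k*r + r^2)/(6*k + r)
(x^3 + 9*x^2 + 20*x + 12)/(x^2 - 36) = (x^2 + 3*x + 2)/(x - 6)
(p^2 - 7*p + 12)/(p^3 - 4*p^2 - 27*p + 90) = (p - 4)/(p^2 - p - 30)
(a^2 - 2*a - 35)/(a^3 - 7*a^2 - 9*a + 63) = (a + 5)/(a^2 - 9)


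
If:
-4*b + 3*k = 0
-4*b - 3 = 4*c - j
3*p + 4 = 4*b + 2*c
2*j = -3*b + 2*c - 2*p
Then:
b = 11*p + 18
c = -41*p/2 - 34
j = -38*p - 61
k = 44*p/3 + 24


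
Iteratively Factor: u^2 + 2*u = (u)*(u + 2)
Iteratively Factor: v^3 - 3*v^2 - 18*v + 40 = (v - 2)*(v^2 - v - 20) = (v - 2)*(v + 4)*(v - 5)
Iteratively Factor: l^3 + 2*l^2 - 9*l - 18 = (l - 3)*(l^2 + 5*l + 6) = (l - 3)*(l + 3)*(l + 2)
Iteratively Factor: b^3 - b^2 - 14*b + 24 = (b + 4)*(b^2 - 5*b + 6) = (b - 2)*(b + 4)*(b - 3)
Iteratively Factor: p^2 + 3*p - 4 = (p + 4)*(p - 1)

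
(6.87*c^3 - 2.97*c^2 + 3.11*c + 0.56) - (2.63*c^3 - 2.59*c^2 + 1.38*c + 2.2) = 4.24*c^3 - 0.38*c^2 + 1.73*c - 1.64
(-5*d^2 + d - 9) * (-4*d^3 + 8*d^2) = 20*d^5 - 44*d^4 + 44*d^3 - 72*d^2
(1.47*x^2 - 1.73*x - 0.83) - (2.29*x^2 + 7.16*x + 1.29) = -0.82*x^2 - 8.89*x - 2.12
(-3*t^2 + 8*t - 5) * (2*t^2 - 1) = -6*t^4 + 16*t^3 - 7*t^2 - 8*t + 5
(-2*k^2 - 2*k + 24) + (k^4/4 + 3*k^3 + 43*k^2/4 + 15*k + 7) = k^4/4 + 3*k^3 + 35*k^2/4 + 13*k + 31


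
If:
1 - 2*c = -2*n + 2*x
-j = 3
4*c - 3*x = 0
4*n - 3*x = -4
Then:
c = -3/8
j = -3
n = -11/8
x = -1/2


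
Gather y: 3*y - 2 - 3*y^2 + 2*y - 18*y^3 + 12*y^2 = -18*y^3 + 9*y^2 + 5*y - 2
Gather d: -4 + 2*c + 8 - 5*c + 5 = 9 - 3*c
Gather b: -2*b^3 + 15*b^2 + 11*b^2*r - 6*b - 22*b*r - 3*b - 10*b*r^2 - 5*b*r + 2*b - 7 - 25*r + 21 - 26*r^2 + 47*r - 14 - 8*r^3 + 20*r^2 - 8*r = -2*b^3 + b^2*(11*r + 15) + b*(-10*r^2 - 27*r - 7) - 8*r^3 - 6*r^2 + 14*r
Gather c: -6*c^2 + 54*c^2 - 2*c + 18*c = 48*c^2 + 16*c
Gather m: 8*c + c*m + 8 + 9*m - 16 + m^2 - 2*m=8*c + m^2 + m*(c + 7) - 8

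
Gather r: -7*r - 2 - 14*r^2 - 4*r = -14*r^2 - 11*r - 2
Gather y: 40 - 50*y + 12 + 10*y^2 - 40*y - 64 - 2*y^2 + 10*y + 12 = 8*y^2 - 80*y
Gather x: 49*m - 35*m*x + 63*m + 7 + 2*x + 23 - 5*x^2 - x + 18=112*m - 5*x^2 + x*(1 - 35*m) + 48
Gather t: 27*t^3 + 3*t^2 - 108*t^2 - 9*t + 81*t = 27*t^3 - 105*t^2 + 72*t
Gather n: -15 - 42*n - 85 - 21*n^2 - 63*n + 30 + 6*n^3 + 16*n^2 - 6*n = 6*n^3 - 5*n^2 - 111*n - 70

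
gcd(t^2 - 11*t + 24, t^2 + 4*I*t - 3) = 1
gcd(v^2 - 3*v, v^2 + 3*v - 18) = v - 3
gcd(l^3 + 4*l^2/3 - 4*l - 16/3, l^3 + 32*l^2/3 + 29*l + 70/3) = l + 2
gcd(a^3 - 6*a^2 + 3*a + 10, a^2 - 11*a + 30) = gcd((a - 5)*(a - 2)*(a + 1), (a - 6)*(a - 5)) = a - 5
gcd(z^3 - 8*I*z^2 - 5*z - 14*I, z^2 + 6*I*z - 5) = z + I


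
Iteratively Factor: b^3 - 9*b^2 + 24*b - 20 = (b - 2)*(b^2 - 7*b + 10) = (b - 2)^2*(b - 5)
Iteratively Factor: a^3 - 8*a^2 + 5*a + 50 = (a + 2)*(a^2 - 10*a + 25) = (a - 5)*(a + 2)*(a - 5)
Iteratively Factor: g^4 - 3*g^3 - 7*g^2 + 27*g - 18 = (g - 1)*(g^3 - 2*g^2 - 9*g + 18) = (g - 1)*(g + 3)*(g^2 - 5*g + 6) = (g - 3)*(g - 1)*(g + 3)*(g - 2)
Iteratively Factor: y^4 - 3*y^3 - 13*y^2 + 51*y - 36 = (y + 4)*(y^3 - 7*y^2 + 15*y - 9) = (y - 3)*(y + 4)*(y^2 - 4*y + 3) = (y - 3)*(y - 1)*(y + 4)*(y - 3)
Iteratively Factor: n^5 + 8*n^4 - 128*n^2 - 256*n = (n + 4)*(n^4 + 4*n^3 - 16*n^2 - 64*n) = (n + 4)^2*(n^3 - 16*n) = (n + 4)^3*(n^2 - 4*n) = n*(n + 4)^3*(n - 4)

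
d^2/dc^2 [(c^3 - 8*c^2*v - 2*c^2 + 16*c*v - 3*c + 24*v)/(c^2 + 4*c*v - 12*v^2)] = 6*(-20*c^3*v^2 - 8*c^3*v + c^3 + 144*c^2*v^3 + 24*c^2*v^2 - 24*c^2*v - 144*c*v^4 - 192*c*v^3 - 60*c*v^2 + 384*v^5 - 160*v^4 - 176*v^3)/(-c^6 - 12*c^5*v - 12*c^4*v^2 + 224*c^3*v^3 + 144*c^2*v^4 - 1728*c*v^5 + 1728*v^6)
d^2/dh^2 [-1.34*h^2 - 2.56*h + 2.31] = -2.68000000000000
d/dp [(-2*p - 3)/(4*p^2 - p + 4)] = (-8*p^2 + 2*p + (2*p + 3)*(8*p - 1) - 8)/(4*p^2 - p + 4)^2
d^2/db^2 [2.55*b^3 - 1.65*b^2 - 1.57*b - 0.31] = 15.3*b - 3.3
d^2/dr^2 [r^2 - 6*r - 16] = 2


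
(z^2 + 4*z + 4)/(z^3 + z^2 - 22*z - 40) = (z + 2)/(z^2 - z - 20)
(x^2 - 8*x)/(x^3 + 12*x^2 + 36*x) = (x - 8)/(x^2 + 12*x + 36)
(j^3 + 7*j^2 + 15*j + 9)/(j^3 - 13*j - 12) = (j + 3)/(j - 4)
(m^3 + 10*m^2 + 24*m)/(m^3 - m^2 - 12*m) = (m^2 + 10*m + 24)/(m^2 - m - 12)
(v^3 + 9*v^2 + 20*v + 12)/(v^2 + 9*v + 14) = (v^2 + 7*v + 6)/(v + 7)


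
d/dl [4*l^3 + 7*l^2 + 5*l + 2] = 12*l^2 + 14*l + 5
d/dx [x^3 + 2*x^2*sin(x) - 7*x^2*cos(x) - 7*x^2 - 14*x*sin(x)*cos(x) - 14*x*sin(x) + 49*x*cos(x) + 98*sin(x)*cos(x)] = 7*x^2*sin(x) + 2*x^2*cos(x) + 3*x^2 - 45*x*sin(x) - 28*x*cos(x) - 14*x*cos(2*x) - 14*x - 14*sin(x) - 7*sin(2*x) + 49*cos(x) + 98*cos(2*x)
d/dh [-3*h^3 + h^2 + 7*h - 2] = -9*h^2 + 2*h + 7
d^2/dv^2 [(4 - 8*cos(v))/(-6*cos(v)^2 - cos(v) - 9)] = 4*(-162*(1 - cos(2*v))^2*cos(v) + 39*(1 - cos(2*v))^2 - 423*cos(v)/2 - 101*cos(2*v)/2 + 117*cos(3*v)/2 + 36*cos(5*v) - 273/2)/(cos(v) + 3*cos(2*v) + 12)^3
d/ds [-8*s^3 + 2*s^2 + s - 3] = -24*s^2 + 4*s + 1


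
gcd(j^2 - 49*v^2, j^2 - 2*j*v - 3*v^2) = 1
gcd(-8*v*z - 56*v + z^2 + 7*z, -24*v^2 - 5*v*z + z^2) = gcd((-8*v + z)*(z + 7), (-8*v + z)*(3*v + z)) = -8*v + z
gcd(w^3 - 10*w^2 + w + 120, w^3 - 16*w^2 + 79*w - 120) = w^2 - 13*w + 40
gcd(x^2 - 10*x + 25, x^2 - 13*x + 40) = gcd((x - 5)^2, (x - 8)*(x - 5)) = x - 5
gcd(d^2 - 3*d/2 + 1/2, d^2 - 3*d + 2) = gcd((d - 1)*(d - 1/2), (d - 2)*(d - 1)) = d - 1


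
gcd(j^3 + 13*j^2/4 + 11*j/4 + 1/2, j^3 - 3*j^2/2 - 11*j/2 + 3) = j + 2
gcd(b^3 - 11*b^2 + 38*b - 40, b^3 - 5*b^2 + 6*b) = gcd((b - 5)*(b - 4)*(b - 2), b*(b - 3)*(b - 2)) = b - 2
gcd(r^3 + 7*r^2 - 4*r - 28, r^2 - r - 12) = 1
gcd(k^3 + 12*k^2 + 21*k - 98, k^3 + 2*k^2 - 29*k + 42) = k^2 + 5*k - 14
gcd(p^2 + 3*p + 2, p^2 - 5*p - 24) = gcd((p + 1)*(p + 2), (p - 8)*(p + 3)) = 1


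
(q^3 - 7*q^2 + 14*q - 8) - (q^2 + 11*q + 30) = q^3 - 8*q^2 + 3*q - 38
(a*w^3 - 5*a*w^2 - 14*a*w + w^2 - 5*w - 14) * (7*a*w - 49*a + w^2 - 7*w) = 7*a^2*w^4 - 84*a^2*w^3 + 147*a^2*w^2 + 686*a^2*w + a*w^5 - 12*a*w^4 + 28*a*w^3 + 14*a*w^2 + 147*a*w + 686*a + w^4 - 12*w^3 + 21*w^2 + 98*w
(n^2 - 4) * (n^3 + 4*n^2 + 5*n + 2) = n^5 + 4*n^4 + n^3 - 14*n^2 - 20*n - 8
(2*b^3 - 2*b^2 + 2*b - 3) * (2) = 4*b^3 - 4*b^2 + 4*b - 6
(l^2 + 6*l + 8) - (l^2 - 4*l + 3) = 10*l + 5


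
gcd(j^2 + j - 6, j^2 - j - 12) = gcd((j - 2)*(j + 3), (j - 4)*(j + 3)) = j + 3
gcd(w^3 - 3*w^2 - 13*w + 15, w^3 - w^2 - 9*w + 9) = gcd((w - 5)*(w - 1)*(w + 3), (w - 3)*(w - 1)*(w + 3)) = w^2 + 2*w - 3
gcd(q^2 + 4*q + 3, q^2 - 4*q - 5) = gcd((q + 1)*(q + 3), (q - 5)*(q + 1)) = q + 1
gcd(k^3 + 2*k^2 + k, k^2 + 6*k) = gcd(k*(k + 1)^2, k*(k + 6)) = k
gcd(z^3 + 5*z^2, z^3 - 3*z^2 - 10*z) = z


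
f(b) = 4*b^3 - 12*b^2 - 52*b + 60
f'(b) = 12*b^2 - 24*b - 52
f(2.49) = -82.13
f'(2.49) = -37.36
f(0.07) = 56.30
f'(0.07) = -53.62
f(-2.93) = 8.73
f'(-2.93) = 121.34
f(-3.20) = -27.55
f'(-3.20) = 147.68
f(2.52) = -83.23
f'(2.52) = -36.28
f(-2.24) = 71.31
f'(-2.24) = 61.97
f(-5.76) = -803.02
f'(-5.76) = 484.37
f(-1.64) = 95.36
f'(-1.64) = 19.64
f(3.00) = -96.00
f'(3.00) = -16.00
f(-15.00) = -15360.00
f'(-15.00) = 3008.00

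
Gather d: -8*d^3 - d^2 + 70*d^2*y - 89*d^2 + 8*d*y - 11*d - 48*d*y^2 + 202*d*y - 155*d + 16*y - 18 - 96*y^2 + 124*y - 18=-8*d^3 + d^2*(70*y - 90) + d*(-48*y^2 + 210*y - 166) - 96*y^2 + 140*y - 36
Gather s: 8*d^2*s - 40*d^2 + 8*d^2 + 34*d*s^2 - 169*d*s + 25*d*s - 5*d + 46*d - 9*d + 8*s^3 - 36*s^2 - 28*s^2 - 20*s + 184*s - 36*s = -32*d^2 + 32*d + 8*s^3 + s^2*(34*d - 64) + s*(8*d^2 - 144*d + 128)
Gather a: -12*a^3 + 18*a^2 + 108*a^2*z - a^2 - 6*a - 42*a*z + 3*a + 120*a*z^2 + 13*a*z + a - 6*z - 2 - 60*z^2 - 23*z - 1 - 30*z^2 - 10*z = -12*a^3 + a^2*(108*z + 17) + a*(120*z^2 - 29*z - 2) - 90*z^2 - 39*z - 3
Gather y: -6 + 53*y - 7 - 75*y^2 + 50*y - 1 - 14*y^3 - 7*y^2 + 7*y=-14*y^3 - 82*y^2 + 110*y - 14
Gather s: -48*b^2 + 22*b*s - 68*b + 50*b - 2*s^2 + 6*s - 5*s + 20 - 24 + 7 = -48*b^2 - 18*b - 2*s^2 + s*(22*b + 1) + 3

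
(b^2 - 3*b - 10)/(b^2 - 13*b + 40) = (b + 2)/(b - 8)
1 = 1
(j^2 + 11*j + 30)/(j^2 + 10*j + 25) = (j + 6)/(j + 5)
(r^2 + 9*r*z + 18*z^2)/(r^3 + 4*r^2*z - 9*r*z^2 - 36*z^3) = (-r - 6*z)/(-r^2 - r*z + 12*z^2)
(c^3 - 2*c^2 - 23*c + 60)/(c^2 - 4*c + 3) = (c^2 + c - 20)/(c - 1)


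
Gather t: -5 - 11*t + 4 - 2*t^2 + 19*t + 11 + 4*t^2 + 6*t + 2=2*t^2 + 14*t + 12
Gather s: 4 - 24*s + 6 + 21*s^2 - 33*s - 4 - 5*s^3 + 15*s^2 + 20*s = -5*s^3 + 36*s^2 - 37*s + 6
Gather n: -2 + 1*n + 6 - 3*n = 4 - 2*n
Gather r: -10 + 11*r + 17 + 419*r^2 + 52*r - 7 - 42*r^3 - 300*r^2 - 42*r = -42*r^3 + 119*r^2 + 21*r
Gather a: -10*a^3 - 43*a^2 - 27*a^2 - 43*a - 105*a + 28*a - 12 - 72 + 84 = -10*a^3 - 70*a^2 - 120*a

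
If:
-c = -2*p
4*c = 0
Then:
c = 0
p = 0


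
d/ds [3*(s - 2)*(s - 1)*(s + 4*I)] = 9*s^2 + s*(-18 + 24*I) + 6 - 36*I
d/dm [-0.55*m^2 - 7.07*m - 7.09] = -1.1*m - 7.07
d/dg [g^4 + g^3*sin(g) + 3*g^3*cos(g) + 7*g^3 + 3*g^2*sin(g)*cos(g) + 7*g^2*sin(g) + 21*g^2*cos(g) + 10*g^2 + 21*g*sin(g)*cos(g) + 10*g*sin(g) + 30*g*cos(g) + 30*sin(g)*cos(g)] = -3*g^3*sin(g) + g^3*cos(g) + 4*g^3 - 18*g^2*sin(g) + 16*g^2*cos(g) + 3*g^2*cos(2*g) + 21*g^2 - 16*g*sin(g) + 3*g*sin(2*g) + 52*g*cos(g) + 21*g*cos(2*g) + 20*g + 10*sin(g) + 21*sin(2*g)/2 + 30*cos(g) + 30*cos(2*g)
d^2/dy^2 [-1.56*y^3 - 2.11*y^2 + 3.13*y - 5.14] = -9.36*y - 4.22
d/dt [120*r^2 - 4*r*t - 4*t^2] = -4*r - 8*t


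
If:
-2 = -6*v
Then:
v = 1/3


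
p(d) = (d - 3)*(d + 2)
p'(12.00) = 23.00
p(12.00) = 126.00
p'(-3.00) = -7.00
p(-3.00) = 6.00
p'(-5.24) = -11.48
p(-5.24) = 26.70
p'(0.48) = -0.04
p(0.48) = -6.25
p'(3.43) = 5.86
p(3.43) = 2.33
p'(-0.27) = -1.54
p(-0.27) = -5.66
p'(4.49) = 7.98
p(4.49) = 9.67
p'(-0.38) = -1.76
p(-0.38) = -5.48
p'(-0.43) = -1.86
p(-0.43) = -5.39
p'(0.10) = -0.80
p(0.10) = -6.09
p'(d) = 2*d - 1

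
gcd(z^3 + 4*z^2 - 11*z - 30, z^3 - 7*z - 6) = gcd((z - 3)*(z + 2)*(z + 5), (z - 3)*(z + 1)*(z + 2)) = z^2 - z - 6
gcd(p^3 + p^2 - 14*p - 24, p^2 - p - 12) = p^2 - p - 12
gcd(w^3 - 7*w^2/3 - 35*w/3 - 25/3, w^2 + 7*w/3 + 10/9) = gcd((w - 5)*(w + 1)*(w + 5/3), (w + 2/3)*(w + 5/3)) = w + 5/3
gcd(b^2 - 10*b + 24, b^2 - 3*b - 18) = b - 6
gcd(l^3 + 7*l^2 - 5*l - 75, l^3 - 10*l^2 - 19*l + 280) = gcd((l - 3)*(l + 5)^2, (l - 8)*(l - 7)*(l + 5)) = l + 5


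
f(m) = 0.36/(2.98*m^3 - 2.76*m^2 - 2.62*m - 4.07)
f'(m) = 0.36*(-8.94*m^2 + 5.52*m + 2.62)/(2.98*m^3 - 2.76*m^2 - 2.62*m - 4.07)^2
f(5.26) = 0.00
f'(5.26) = -0.00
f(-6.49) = -0.00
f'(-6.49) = -0.00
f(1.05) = -0.06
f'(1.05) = -0.01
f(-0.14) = -0.10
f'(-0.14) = 0.04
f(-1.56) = -0.02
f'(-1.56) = -0.03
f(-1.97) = -0.01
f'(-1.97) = -0.01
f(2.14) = 0.05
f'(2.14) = -0.20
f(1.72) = -0.23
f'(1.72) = -2.07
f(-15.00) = -0.00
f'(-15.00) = -0.00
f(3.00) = 0.01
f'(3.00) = -0.01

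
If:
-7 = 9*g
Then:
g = -7/9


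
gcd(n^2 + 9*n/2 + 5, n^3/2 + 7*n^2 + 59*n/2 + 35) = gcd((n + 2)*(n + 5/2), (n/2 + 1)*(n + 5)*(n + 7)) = n + 2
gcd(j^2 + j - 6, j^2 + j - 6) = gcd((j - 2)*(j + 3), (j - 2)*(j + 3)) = j^2 + j - 6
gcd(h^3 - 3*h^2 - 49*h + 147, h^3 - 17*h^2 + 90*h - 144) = h - 3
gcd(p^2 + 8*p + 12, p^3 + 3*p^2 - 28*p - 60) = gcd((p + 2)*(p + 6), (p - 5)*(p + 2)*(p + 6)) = p^2 + 8*p + 12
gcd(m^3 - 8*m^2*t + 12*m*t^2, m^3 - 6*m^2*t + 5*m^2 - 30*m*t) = -m^2 + 6*m*t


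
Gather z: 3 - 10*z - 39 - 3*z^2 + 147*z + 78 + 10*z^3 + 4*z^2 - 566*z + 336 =10*z^3 + z^2 - 429*z + 378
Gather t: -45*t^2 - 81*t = -45*t^2 - 81*t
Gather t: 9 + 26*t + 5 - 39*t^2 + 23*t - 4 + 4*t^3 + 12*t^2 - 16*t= 4*t^3 - 27*t^2 + 33*t + 10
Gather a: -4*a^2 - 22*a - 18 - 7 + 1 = -4*a^2 - 22*a - 24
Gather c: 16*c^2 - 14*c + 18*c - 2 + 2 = 16*c^2 + 4*c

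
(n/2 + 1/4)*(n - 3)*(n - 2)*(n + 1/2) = n^4/2 - 2*n^3 + 5*n^2/8 + 19*n/8 + 3/4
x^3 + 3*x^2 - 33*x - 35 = (x - 5)*(x + 1)*(x + 7)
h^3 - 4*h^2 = h^2*(h - 4)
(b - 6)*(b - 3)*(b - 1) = b^3 - 10*b^2 + 27*b - 18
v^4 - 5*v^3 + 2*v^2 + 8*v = v*(v - 4)*(v - 2)*(v + 1)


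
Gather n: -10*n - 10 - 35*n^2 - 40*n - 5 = -35*n^2 - 50*n - 15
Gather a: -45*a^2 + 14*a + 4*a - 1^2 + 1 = -45*a^2 + 18*a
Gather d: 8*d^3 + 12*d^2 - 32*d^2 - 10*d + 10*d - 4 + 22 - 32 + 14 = 8*d^3 - 20*d^2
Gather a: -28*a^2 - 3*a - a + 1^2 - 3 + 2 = -28*a^2 - 4*a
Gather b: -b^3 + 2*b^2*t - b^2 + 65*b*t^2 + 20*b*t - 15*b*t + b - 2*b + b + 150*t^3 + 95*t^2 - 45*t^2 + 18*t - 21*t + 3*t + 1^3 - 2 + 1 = -b^3 + b^2*(2*t - 1) + b*(65*t^2 + 5*t) + 150*t^3 + 50*t^2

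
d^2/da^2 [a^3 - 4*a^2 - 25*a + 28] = 6*a - 8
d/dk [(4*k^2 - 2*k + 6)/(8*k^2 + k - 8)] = 10*(2*k^2 - 16*k + 1)/(64*k^4 + 16*k^3 - 127*k^2 - 16*k + 64)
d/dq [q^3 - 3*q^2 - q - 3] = 3*q^2 - 6*q - 1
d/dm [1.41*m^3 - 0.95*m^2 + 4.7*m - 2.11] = 4.23*m^2 - 1.9*m + 4.7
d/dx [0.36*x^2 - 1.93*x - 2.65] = 0.72*x - 1.93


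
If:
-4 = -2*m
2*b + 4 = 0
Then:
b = -2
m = 2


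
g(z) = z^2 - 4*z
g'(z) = 2*z - 4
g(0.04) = -0.16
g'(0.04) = -3.92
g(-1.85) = 10.82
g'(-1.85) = -7.70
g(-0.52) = 2.35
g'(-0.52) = -5.04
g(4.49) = 2.20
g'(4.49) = 4.98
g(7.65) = 27.92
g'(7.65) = 11.30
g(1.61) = -3.85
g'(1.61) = -0.78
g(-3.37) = 24.84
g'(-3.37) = -10.74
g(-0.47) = 2.10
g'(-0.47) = -4.94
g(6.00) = 12.00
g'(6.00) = 8.00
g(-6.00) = 60.00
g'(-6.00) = -16.00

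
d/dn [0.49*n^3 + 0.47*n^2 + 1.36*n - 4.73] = 1.47*n^2 + 0.94*n + 1.36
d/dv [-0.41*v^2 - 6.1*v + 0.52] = -0.82*v - 6.1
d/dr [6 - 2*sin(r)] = -2*cos(r)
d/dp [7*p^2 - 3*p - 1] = 14*p - 3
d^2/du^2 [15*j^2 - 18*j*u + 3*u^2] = 6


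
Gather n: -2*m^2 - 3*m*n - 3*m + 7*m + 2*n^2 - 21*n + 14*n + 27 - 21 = -2*m^2 + 4*m + 2*n^2 + n*(-3*m - 7) + 6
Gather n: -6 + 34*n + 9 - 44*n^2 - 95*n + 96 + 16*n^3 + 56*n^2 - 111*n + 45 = 16*n^3 + 12*n^2 - 172*n + 144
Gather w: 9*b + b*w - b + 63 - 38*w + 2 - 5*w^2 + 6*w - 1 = 8*b - 5*w^2 + w*(b - 32) + 64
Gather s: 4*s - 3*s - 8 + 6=s - 2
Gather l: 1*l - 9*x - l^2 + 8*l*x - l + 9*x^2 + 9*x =-l^2 + 8*l*x + 9*x^2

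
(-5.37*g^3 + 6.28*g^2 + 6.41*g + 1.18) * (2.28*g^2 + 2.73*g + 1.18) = -12.2436*g^5 - 0.341700000000001*g^4 + 25.4226*g^3 + 27.6001*g^2 + 10.7852*g + 1.3924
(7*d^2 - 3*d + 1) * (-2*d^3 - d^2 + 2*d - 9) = -14*d^5 - d^4 + 15*d^3 - 70*d^2 + 29*d - 9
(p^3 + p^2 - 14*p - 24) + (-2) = p^3 + p^2 - 14*p - 26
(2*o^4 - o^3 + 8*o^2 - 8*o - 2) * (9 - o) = -2*o^5 + 19*o^4 - 17*o^3 + 80*o^2 - 70*o - 18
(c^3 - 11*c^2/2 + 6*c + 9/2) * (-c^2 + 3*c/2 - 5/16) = -c^5 + 7*c^4 - 233*c^3/16 + 199*c^2/32 + 39*c/8 - 45/32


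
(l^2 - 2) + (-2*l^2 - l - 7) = -l^2 - l - 9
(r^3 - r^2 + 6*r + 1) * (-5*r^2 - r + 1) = -5*r^5 + 4*r^4 - 28*r^3 - 12*r^2 + 5*r + 1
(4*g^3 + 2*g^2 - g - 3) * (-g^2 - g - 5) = -4*g^5 - 6*g^4 - 21*g^3 - 6*g^2 + 8*g + 15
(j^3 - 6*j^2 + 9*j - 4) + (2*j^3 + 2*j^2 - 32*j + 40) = 3*j^3 - 4*j^2 - 23*j + 36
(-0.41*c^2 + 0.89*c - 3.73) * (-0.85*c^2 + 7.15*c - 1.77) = 0.3485*c^4 - 3.688*c^3 + 10.2597*c^2 - 28.2448*c + 6.6021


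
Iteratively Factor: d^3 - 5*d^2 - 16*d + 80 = (d - 4)*(d^2 - d - 20) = (d - 4)*(d + 4)*(d - 5)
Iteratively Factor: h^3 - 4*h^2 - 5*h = (h + 1)*(h^2 - 5*h) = (h - 5)*(h + 1)*(h)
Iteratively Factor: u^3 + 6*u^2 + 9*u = (u + 3)*(u^2 + 3*u) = (u + 3)^2*(u)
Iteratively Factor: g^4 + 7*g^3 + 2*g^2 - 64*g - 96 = (g + 2)*(g^3 + 5*g^2 - 8*g - 48) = (g + 2)*(g + 4)*(g^2 + g - 12) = (g + 2)*(g + 4)^2*(g - 3)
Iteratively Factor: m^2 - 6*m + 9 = (m - 3)*(m - 3)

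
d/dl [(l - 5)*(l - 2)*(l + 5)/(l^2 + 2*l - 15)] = (l^2 - 6*l + 11)/(l^2 - 6*l + 9)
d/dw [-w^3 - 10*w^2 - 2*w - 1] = -3*w^2 - 20*w - 2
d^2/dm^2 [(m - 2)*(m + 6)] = 2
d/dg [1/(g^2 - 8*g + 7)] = 2*(4 - g)/(g^2 - 8*g + 7)^2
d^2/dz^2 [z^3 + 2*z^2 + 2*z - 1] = 6*z + 4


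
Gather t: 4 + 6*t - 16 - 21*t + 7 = -15*t - 5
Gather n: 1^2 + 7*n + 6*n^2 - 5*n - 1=6*n^2 + 2*n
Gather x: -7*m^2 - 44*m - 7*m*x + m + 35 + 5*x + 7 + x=-7*m^2 - 43*m + x*(6 - 7*m) + 42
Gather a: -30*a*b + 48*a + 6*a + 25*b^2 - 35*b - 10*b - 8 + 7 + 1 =a*(54 - 30*b) + 25*b^2 - 45*b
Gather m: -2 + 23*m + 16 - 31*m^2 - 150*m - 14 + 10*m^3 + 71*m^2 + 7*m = 10*m^3 + 40*m^2 - 120*m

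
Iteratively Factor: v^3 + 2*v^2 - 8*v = (v + 4)*(v^2 - 2*v) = v*(v + 4)*(v - 2)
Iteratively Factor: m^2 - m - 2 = (m + 1)*(m - 2)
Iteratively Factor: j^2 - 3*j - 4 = (j + 1)*(j - 4)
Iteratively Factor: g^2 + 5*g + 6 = (g + 2)*(g + 3)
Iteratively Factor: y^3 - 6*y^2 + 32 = (y - 4)*(y^2 - 2*y - 8) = (y - 4)^2*(y + 2)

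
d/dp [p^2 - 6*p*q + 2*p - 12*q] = 2*p - 6*q + 2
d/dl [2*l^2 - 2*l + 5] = 4*l - 2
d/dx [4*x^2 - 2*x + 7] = 8*x - 2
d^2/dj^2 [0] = 0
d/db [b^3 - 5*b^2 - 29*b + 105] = 3*b^2 - 10*b - 29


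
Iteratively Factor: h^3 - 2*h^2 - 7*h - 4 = (h + 1)*(h^2 - 3*h - 4) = (h + 1)^2*(h - 4)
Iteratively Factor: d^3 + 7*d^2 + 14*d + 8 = (d + 4)*(d^2 + 3*d + 2) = (d + 2)*(d + 4)*(d + 1)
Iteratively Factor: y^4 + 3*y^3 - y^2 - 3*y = (y + 1)*(y^3 + 2*y^2 - 3*y) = (y + 1)*(y + 3)*(y^2 - y) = y*(y + 1)*(y + 3)*(y - 1)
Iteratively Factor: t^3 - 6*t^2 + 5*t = (t - 1)*(t^2 - 5*t) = t*(t - 1)*(t - 5)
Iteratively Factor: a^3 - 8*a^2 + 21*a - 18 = (a - 3)*(a^2 - 5*a + 6) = (a - 3)*(a - 2)*(a - 3)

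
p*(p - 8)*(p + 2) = p^3 - 6*p^2 - 16*p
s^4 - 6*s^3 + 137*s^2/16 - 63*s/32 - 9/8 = (s - 4)*(s - 3/2)*(s - 3/4)*(s + 1/4)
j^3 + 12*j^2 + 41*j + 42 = (j + 2)*(j + 3)*(j + 7)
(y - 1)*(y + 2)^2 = y^3 + 3*y^2 - 4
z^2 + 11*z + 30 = (z + 5)*(z + 6)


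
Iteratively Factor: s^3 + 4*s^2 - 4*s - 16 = (s - 2)*(s^2 + 6*s + 8) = (s - 2)*(s + 4)*(s + 2)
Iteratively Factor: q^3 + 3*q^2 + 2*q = (q + 2)*(q^2 + q) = (q + 1)*(q + 2)*(q)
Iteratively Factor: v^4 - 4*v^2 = (v)*(v^3 - 4*v) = v*(v + 2)*(v^2 - 2*v) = v^2*(v + 2)*(v - 2)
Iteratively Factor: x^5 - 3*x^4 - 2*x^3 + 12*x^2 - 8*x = (x + 2)*(x^4 - 5*x^3 + 8*x^2 - 4*x) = x*(x + 2)*(x^3 - 5*x^2 + 8*x - 4) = x*(x - 2)*(x + 2)*(x^2 - 3*x + 2) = x*(x - 2)^2*(x + 2)*(x - 1)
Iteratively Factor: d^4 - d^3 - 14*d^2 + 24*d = (d)*(d^3 - d^2 - 14*d + 24) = d*(d - 2)*(d^2 + d - 12) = d*(d - 2)*(d + 4)*(d - 3)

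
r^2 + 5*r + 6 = (r + 2)*(r + 3)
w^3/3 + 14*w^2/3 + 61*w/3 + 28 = (w/3 + 1)*(w + 4)*(w + 7)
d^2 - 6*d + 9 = (d - 3)^2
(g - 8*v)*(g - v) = g^2 - 9*g*v + 8*v^2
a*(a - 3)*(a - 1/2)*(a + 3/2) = a^4 - 2*a^3 - 15*a^2/4 + 9*a/4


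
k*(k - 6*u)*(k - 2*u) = k^3 - 8*k^2*u + 12*k*u^2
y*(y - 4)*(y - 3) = y^3 - 7*y^2 + 12*y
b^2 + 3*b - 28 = (b - 4)*(b + 7)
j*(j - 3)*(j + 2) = j^3 - j^2 - 6*j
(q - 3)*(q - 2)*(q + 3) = q^3 - 2*q^2 - 9*q + 18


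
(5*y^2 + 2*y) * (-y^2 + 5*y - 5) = -5*y^4 + 23*y^3 - 15*y^2 - 10*y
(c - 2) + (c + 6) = 2*c + 4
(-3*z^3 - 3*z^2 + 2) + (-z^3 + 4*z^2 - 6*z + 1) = -4*z^3 + z^2 - 6*z + 3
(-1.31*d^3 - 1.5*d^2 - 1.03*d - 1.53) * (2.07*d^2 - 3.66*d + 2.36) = -2.7117*d^5 + 1.6896*d^4 + 0.2663*d^3 - 2.9373*d^2 + 3.169*d - 3.6108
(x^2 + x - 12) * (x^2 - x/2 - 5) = x^4 + x^3/2 - 35*x^2/2 + x + 60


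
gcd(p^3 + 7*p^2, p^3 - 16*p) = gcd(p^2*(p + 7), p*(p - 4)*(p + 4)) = p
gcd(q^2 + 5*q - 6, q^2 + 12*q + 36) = q + 6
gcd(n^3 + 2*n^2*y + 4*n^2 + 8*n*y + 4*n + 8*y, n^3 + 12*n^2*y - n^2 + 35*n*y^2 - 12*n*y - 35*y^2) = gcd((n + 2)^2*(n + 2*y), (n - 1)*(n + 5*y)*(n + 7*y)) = 1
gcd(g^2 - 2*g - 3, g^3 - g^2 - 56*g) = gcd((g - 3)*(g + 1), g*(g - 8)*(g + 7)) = 1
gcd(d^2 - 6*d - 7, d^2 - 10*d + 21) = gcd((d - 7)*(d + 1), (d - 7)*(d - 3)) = d - 7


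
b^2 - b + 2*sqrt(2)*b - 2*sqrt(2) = (b - 1)*(b + 2*sqrt(2))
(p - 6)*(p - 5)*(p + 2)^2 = p^4 - 7*p^3 - 10*p^2 + 76*p + 120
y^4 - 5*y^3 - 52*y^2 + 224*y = y*(y - 8)*(y - 4)*(y + 7)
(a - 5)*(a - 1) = a^2 - 6*a + 5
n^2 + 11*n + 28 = (n + 4)*(n + 7)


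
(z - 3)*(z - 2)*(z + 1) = z^3 - 4*z^2 + z + 6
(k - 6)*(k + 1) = k^2 - 5*k - 6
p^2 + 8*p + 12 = (p + 2)*(p + 6)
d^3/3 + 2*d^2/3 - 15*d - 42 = (d/3 + 1)*(d - 7)*(d + 6)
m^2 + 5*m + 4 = (m + 1)*(m + 4)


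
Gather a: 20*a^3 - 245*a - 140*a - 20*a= 20*a^3 - 405*a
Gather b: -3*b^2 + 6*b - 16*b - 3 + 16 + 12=-3*b^2 - 10*b + 25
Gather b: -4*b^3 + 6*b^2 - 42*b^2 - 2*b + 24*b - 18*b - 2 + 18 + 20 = -4*b^3 - 36*b^2 + 4*b + 36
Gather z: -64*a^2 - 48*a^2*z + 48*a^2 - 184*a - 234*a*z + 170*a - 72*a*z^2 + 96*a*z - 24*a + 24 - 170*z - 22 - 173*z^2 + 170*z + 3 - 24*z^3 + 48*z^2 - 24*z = -16*a^2 - 38*a - 24*z^3 + z^2*(-72*a - 125) + z*(-48*a^2 - 138*a - 24) + 5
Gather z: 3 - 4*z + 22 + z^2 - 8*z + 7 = z^2 - 12*z + 32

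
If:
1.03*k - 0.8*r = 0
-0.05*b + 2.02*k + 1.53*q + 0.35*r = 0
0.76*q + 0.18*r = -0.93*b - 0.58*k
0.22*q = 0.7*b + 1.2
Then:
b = -0.80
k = -1.83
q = 2.92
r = -2.35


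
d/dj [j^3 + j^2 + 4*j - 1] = 3*j^2 + 2*j + 4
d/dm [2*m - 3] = 2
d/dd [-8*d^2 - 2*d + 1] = -16*d - 2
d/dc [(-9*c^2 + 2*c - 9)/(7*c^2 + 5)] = 2*(-7*c^2 + 18*c + 5)/(49*c^4 + 70*c^2 + 25)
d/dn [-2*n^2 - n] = -4*n - 1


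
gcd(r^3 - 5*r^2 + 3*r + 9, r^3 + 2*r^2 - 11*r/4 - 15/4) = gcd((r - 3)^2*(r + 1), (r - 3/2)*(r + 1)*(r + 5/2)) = r + 1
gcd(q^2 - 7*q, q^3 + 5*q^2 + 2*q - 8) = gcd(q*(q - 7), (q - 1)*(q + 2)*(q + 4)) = 1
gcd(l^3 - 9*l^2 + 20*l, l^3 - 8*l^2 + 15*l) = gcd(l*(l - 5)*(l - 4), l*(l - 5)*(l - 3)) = l^2 - 5*l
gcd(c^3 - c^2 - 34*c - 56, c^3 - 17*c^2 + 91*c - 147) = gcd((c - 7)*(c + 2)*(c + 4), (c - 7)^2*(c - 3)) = c - 7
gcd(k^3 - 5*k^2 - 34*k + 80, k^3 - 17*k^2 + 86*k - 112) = k^2 - 10*k + 16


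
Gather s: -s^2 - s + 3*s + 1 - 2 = -s^2 + 2*s - 1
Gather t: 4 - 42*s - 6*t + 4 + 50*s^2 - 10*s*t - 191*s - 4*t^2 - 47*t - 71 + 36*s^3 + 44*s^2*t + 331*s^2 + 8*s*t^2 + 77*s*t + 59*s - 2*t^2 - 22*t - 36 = 36*s^3 + 381*s^2 - 174*s + t^2*(8*s - 6) + t*(44*s^2 + 67*s - 75) - 99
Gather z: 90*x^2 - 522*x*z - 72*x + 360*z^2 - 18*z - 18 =90*x^2 - 72*x + 360*z^2 + z*(-522*x - 18) - 18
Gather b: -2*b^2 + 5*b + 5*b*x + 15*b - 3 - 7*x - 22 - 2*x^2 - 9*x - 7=-2*b^2 + b*(5*x + 20) - 2*x^2 - 16*x - 32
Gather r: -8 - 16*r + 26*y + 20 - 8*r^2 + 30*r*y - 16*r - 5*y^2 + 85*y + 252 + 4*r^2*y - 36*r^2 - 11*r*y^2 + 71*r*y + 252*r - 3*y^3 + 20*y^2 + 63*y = r^2*(4*y - 44) + r*(-11*y^2 + 101*y + 220) - 3*y^3 + 15*y^2 + 174*y + 264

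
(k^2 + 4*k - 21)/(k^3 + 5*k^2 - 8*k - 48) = (k + 7)/(k^2 + 8*k + 16)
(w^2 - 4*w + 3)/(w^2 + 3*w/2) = 2*(w^2 - 4*w + 3)/(w*(2*w + 3))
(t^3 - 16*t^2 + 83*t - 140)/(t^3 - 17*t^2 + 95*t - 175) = (t - 4)/(t - 5)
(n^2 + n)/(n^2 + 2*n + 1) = n/(n + 1)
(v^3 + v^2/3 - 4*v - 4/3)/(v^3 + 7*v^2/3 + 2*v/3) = (v - 2)/v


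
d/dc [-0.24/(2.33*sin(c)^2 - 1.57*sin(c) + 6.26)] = (1.1184*sin(c) - 0.3768)*cos(c)/(2.33*sin(c)^2 - 1.57*sin(c) + 6.26)^2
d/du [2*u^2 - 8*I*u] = 4*u - 8*I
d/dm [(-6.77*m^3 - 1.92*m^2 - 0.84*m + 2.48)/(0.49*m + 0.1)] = (-6.6346*m^3 - 2.9718*m^2 - 0.384*m - 1.2992)/(0.2401*m^2 + 0.098*m + 0.01)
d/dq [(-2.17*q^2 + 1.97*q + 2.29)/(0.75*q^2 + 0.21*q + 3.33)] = (-1.9332*q^2 - 17.8872*q + 6.0792)/(0.5625*q^4 + 0.315*q^3 + 5.0391*q^2 + 1.3986*q + 11.0889)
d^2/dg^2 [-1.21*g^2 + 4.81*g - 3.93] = -2.42000000000000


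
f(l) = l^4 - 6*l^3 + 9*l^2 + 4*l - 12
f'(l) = 4*l^3 - 18*l^2 + 18*l + 4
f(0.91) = -4.74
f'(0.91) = 8.49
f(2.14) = -0.05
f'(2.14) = -0.71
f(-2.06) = 88.41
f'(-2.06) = -144.43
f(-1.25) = 11.22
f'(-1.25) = -54.44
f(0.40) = -9.32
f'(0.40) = 8.58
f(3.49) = 4.88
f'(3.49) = 17.61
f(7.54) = 1189.96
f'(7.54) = 831.04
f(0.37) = -9.57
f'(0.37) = 8.40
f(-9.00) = 11616.00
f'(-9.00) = -4532.00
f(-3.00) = 300.00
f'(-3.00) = -320.00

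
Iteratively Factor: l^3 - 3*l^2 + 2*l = (l - 2)*(l^2 - l) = l*(l - 2)*(l - 1)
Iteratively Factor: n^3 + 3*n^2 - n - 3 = (n + 3)*(n^2 - 1) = (n + 1)*(n + 3)*(n - 1)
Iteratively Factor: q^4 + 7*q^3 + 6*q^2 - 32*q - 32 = (q + 1)*(q^3 + 6*q^2 - 32) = (q - 2)*(q + 1)*(q^2 + 8*q + 16) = (q - 2)*(q + 1)*(q + 4)*(q + 4)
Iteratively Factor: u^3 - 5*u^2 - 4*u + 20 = (u + 2)*(u^2 - 7*u + 10) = (u - 2)*(u + 2)*(u - 5)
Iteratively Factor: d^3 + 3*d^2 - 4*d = (d + 4)*(d^2 - d) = d*(d + 4)*(d - 1)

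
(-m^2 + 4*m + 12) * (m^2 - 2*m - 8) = -m^4 + 6*m^3 + 12*m^2 - 56*m - 96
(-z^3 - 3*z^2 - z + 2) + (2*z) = -z^3 - 3*z^2 + z + 2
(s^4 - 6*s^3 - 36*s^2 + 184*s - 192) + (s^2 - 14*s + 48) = s^4 - 6*s^3 - 35*s^2 + 170*s - 144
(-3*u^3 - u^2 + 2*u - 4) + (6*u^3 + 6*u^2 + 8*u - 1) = 3*u^3 + 5*u^2 + 10*u - 5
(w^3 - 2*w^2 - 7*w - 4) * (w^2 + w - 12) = w^5 - w^4 - 21*w^3 + 13*w^2 + 80*w + 48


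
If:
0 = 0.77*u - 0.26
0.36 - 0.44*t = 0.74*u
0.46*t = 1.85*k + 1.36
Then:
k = -0.67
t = 0.25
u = 0.34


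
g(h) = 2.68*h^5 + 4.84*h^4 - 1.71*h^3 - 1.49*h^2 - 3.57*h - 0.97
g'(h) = 13.4*h^4 + 19.36*h^3 - 5.13*h^2 - 2.98*h - 3.57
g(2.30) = 270.07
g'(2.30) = 572.98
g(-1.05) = 5.58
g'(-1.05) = -12.22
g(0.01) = -1.01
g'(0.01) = -3.60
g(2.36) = 306.17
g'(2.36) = 630.97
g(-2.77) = -118.27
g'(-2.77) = 342.75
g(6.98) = 55211.56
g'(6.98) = 38116.69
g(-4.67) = -3493.37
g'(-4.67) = 4300.11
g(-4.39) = -2441.45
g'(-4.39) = 3249.65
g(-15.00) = -1784611.42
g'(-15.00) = 611921.88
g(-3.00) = -216.70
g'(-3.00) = 521.88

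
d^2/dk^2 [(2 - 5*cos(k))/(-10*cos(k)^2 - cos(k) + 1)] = (-1125*(1 - cos(2*k))^2*cos(k) + 425*(1 - cos(2*k))^2/2 + 997*cos(k) + 577*cos(2*k)/2 - 810*cos(3*k) + 250*cos(5*k) - 1191/2)/(cos(k) + 5*cos(2*k) + 4)^3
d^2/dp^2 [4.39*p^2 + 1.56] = 8.78000000000000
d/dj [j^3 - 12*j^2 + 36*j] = 3*j^2 - 24*j + 36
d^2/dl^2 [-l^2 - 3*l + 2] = -2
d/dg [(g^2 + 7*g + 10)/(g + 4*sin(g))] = ((g + 4*sin(g))*(2*g + 7) - (4*cos(g) + 1)*(g^2 + 7*g + 10))/(g + 4*sin(g))^2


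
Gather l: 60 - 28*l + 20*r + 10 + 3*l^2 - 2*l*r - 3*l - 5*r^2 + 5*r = 3*l^2 + l*(-2*r - 31) - 5*r^2 + 25*r + 70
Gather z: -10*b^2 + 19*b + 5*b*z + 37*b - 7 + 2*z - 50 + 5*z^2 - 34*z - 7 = -10*b^2 + 56*b + 5*z^2 + z*(5*b - 32) - 64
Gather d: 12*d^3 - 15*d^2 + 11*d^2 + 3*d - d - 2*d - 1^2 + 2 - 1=12*d^3 - 4*d^2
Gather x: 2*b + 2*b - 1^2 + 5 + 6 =4*b + 10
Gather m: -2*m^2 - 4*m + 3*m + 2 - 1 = -2*m^2 - m + 1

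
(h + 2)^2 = h^2 + 4*h + 4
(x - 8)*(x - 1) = x^2 - 9*x + 8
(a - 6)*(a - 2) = a^2 - 8*a + 12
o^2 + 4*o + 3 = (o + 1)*(o + 3)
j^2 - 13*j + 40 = (j - 8)*(j - 5)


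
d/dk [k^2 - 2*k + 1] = 2*k - 2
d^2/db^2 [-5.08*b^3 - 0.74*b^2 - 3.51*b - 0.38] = -30.48*b - 1.48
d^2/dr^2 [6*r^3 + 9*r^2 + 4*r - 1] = 36*r + 18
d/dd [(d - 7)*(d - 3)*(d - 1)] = 3*d^2 - 22*d + 31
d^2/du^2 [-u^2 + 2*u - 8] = -2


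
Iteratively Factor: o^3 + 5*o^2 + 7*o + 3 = (o + 1)*(o^2 + 4*o + 3) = (o + 1)*(o + 3)*(o + 1)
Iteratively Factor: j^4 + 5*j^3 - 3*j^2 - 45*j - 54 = (j + 3)*(j^3 + 2*j^2 - 9*j - 18) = (j + 2)*(j + 3)*(j^2 - 9) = (j + 2)*(j + 3)^2*(j - 3)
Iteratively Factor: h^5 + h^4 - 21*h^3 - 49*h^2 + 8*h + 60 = (h + 2)*(h^4 - h^3 - 19*h^2 - 11*h + 30) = (h + 2)^2*(h^3 - 3*h^2 - 13*h + 15) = (h - 5)*(h + 2)^2*(h^2 + 2*h - 3) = (h - 5)*(h + 2)^2*(h + 3)*(h - 1)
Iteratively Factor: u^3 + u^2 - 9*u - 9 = (u - 3)*(u^2 + 4*u + 3) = (u - 3)*(u + 1)*(u + 3)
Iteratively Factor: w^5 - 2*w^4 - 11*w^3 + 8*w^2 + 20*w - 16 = (w - 1)*(w^4 - w^3 - 12*w^2 - 4*w + 16) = (w - 4)*(w - 1)*(w^3 + 3*w^2 - 4) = (w - 4)*(w - 1)^2*(w^2 + 4*w + 4) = (w - 4)*(w - 1)^2*(w + 2)*(w + 2)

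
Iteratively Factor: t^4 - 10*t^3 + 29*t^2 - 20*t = (t)*(t^3 - 10*t^2 + 29*t - 20) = t*(t - 4)*(t^2 - 6*t + 5) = t*(t - 4)*(t - 1)*(t - 5)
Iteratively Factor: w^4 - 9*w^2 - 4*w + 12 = (w - 1)*(w^3 + w^2 - 8*w - 12) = (w - 3)*(w - 1)*(w^2 + 4*w + 4) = (w - 3)*(w - 1)*(w + 2)*(w + 2)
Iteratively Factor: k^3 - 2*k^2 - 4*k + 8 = (k - 2)*(k^2 - 4) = (k - 2)^2*(k + 2)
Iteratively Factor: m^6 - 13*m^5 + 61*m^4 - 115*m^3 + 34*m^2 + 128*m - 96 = (m - 1)*(m^5 - 12*m^4 + 49*m^3 - 66*m^2 - 32*m + 96) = (m - 4)*(m - 1)*(m^4 - 8*m^3 + 17*m^2 + 2*m - 24) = (m - 4)*(m - 2)*(m - 1)*(m^3 - 6*m^2 + 5*m + 12) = (m - 4)*(m - 3)*(m - 2)*(m - 1)*(m^2 - 3*m - 4) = (m - 4)*(m - 3)*(m - 2)*(m - 1)*(m + 1)*(m - 4)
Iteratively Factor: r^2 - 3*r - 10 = (r - 5)*(r + 2)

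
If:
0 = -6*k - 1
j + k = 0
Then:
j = 1/6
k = -1/6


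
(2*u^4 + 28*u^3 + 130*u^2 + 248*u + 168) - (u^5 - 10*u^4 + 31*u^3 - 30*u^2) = -u^5 + 12*u^4 - 3*u^3 + 160*u^2 + 248*u + 168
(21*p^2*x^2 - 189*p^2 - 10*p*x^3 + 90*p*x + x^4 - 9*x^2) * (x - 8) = 21*p^2*x^3 - 168*p^2*x^2 - 189*p^2*x + 1512*p^2 - 10*p*x^4 + 80*p*x^3 + 90*p*x^2 - 720*p*x + x^5 - 8*x^4 - 9*x^3 + 72*x^2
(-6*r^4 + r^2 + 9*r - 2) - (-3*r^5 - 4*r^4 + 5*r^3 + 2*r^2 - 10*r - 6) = 3*r^5 - 2*r^4 - 5*r^3 - r^2 + 19*r + 4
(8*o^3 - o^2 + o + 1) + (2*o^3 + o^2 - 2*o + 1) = 10*o^3 - o + 2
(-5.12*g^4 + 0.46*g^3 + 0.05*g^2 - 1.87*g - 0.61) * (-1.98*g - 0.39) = 10.1376*g^5 + 1.086*g^4 - 0.2784*g^3 + 3.6831*g^2 + 1.9371*g + 0.2379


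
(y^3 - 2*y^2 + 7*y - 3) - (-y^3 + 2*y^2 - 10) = 2*y^3 - 4*y^2 + 7*y + 7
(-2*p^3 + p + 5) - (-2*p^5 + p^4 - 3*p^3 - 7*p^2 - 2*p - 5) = 2*p^5 - p^4 + p^3 + 7*p^2 + 3*p + 10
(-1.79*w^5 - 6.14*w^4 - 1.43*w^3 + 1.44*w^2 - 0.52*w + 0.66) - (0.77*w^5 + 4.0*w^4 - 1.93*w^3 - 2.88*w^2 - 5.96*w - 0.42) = -2.56*w^5 - 10.14*w^4 + 0.5*w^3 + 4.32*w^2 + 5.44*w + 1.08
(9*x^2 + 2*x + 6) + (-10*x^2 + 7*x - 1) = -x^2 + 9*x + 5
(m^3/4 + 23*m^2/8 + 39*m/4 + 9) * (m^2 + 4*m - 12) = m^5/4 + 31*m^4/8 + 73*m^3/4 + 27*m^2/2 - 81*m - 108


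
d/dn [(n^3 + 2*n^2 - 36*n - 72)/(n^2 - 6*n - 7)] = (n^4 - 12*n^3 + 3*n^2 + 116*n - 180)/(n^4 - 12*n^3 + 22*n^2 + 84*n + 49)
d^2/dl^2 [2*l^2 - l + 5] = 4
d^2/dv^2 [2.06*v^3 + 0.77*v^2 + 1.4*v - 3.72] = 12.36*v + 1.54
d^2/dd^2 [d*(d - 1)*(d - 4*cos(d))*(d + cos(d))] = 3*d^3*cos(d) + 18*d^2*sin(d) - 3*d^2*cos(d) + 8*d^2*cos(2*d) + 12*d^2 - 12*d*sin(d) + 16*d*sin(2*d) - 18*d*cos(d) - 8*d*cos(2*d) - 6*d - 8*sin(2*d) + 6*cos(d) - 4*cos(2*d) - 4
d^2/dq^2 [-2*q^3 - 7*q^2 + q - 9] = -12*q - 14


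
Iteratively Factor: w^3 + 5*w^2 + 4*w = (w)*(w^2 + 5*w + 4) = w*(w + 4)*(w + 1)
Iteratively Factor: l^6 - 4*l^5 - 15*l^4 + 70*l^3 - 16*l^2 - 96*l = (l + 1)*(l^5 - 5*l^4 - 10*l^3 + 80*l^2 - 96*l) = l*(l + 1)*(l^4 - 5*l^3 - 10*l^2 + 80*l - 96) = l*(l + 1)*(l + 4)*(l^3 - 9*l^2 + 26*l - 24) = l*(l - 2)*(l + 1)*(l + 4)*(l^2 - 7*l + 12) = l*(l - 3)*(l - 2)*(l + 1)*(l + 4)*(l - 4)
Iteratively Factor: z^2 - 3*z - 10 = (z - 5)*(z + 2)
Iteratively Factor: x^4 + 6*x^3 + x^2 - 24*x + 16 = (x + 4)*(x^3 + 2*x^2 - 7*x + 4) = (x - 1)*(x + 4)*(x^2 + 3*x - 4) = (x - 1)^2*(x + 4)*(x + 4)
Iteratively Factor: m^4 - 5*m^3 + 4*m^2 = (m)*(m^3 - 5*m^2 + 4*m) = m^2*(m^2 - 5*m + 4) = m^2*(m - 1)*(m - 4)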